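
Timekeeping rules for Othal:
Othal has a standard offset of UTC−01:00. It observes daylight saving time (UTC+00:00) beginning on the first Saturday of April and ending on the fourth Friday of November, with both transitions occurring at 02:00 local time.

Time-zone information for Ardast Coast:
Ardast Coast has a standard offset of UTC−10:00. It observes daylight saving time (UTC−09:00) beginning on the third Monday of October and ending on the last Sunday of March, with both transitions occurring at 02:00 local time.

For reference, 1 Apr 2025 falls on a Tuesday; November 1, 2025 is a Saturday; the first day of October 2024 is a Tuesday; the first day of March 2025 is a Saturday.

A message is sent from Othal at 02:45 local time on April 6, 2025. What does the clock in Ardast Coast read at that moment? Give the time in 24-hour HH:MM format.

16:45

1 April 2025 is a Tuesday, so the first Saturday is April 5.
1 November 2025 is a Saturday, so the first Friday is November 7 and the fourth is November 28.
April 6, 2025 lies within the daylight-saving period (5 April – 28 November), so Othal is on daylight time, UTC+00:00.
02:45 Othal − 0h = 02:45 UTC.
1 October 2024 is a Tuesday, so the first Monday is October 7 and the third is October 21.
1 March 2025 is a Saturday, so Sundays fall on 2, 9, 16, 23, 30; the last is March 30.
At the standard offset (UTC−10:00), 02:45 UTC − 10h = 16:45 Ardast Coast standard time (rolling into the previous day, 5 April 2025).
The standard-time date in Ardast Coast, April 5, 2025, is outside the daylight-saving period (21 October 2024 – 30 March 2025), so Ardast Coast is on standard time, UTC−10:00.
02:45 UTC − 10h = 16:45 Ardast Coast (rolling into the previous day, 5 April 2025).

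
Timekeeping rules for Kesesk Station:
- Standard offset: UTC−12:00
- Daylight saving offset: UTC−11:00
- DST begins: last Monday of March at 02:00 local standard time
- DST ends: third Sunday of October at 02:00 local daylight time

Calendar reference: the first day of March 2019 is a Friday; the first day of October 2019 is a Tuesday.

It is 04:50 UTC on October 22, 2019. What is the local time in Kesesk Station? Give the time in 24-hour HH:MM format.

16:50

1 March 2019 is a Friday, so Mondays fall on 4, 11, 18, 25; the last is March 25.
1 October 2019 is a Tuesday, so the first Sunday is October 6 and the third is October 20.
At the standard offset (UTC−12:00), 04:50 UTC − 12h = 16:50 Kesesk Station standard time (rolling into the previous day, 21 October 2019).
Daylight saving runs 25 March – 20 October; the standard-time date in Kesesk Station, October 21, 2019, is outside that window, so Kesesk Station is on standard time at UTC−12:00.
04:50 UTC − 12h = 16:50 local (rolling into the previous day, 21 October 2019).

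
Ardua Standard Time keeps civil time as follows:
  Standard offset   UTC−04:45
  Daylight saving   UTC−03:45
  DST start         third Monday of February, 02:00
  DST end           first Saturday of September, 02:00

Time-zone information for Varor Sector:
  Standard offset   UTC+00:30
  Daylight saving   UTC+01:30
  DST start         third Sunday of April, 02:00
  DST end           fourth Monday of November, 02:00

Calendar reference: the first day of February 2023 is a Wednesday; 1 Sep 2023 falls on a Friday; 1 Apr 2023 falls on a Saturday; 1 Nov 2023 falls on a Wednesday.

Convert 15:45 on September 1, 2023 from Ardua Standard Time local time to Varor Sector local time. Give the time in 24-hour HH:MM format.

1 February 2023 is a Wednesday, so the first Monday is February 6 and the third is February 20.
1 September 2023 is a Friday, so the first Saturday is September 2.
Daylight saving runs 20 February – 2 September; September 1, 2023 is inside that window, so Ardua Standard Time is at UTC−03:45.
15:45 Ardua Standard Time + 3h45m = 19:30 UTC.
1 April 2023 is a Saturday, so the first Sunday is April 2 and the third is April 16.
1 November 2023 is a Wednesday, so the first Monday is November 6 and the fourth is November 27.
At the standard offset (UTC+00:30), 19:30 UTC + 0h30m = 20:00 Varor Sector standard time.
Daylight saving runs 16 April – 27 November; the standard-time date in Varor Sector, September 1, 2023, is inside that window, so Varor Sector is at UTC+01:30.
19:30 UTC + 1h30m = 21:00 Varor Sector.

21:00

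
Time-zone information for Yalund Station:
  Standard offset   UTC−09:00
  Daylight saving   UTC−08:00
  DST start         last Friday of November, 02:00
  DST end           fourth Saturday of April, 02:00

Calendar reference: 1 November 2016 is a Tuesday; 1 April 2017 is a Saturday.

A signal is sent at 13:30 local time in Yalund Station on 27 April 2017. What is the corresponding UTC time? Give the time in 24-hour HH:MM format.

1 November 2016 is a Tuesday, so Fridays fall on 4, 11, 18, 25; the last is November 25.
1 April 2017 is a Saturday, so the first Saturday is April 1 and the fourth is April 22.
27 April 2017 does not fall between 25 November 2016 and 22 April 2017, so daylight saving is not in effect and Yalund Station is at UTC−09:00.
13:30 local + 9h = 22:30 UTC.

22:30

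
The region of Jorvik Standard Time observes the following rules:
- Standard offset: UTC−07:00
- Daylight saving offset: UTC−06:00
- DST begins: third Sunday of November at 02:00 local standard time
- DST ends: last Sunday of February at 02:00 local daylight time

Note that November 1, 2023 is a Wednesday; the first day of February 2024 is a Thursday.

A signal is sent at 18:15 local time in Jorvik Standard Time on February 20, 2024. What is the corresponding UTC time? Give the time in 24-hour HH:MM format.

00:15

1 November 2023 is a Wednesday, so the first Sunday is November 5 and the third is November 19.
1 February 2024 is a Thursday, so Sundays fall on 4, 11, 18, 25; the last is February 25.
Daylight saving runs 19 November 2023 – 25 February 2024; February 20, 2024 is inside that window, so Jorvik Standard Time is at UTC−06:00.
18:15 local + 6h = 00:15 UTC (rolling into the next day, 21 February 2024).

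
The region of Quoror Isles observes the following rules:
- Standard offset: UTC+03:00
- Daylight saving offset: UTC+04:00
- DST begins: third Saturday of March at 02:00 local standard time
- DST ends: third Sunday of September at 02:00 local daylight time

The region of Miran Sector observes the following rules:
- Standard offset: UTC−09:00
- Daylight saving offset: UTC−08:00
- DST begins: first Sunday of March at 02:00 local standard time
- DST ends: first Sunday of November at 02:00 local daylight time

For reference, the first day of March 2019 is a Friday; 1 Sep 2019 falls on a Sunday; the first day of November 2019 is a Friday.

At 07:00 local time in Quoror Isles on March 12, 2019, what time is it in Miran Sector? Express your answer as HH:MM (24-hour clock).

1 March 2019 is a Friday, so the first Saturday is March 2 and the third is March 16.
1 September 2019 is a Sunday, so the first Sunday is September 1 and the third is September 15.
March 12, 2019 is outside the daylight-saving period (16 March – 15 September), so Quoror Isles is on standard time, UTC+03:00.
07:00 Quoror Isles − 3h = 04:00 UTC.
1 March 2019 is a Friday, so the first Sunday is March 3.
1 November 2019 is a Friday, so the first Sunday is November 3.
At the standard offset (UTC−09:00), 04:00 UTC − 9h = 19:00 Miran Sector standard time (rolling into the previous day, 11 March 2019).
Daylight saving runs 3 March – 3 November; the standard-time date in Miran Sector, March 11, 2019, is inside that window, so Miran Sector is at UTC−08:00.
04:00 UTC − 8h = 20:00 Miran Sector (rolling into the previous day, 11 March 2019).

20:00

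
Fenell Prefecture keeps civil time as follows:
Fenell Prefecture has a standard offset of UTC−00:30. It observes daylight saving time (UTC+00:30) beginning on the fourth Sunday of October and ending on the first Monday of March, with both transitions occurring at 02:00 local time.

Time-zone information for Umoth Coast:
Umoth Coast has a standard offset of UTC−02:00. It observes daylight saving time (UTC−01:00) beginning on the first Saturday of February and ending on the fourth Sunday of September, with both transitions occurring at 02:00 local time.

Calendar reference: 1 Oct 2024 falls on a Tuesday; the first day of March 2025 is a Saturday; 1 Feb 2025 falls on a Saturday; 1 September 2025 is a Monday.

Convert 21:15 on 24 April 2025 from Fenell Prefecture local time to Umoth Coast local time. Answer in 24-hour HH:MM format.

20:45

1 October 2024 is a Tuesday, so the first Sunday is October 6 and the fourth is October 27.
1 March 2025 is a Saturday, so the first Monday is March 3.
24 April 2025 does not fall between 27 October 2024 and 3 March 2025, so daylight saving is not in effect and Fenell Prefecture is at UTC−00:30.
21:15 Fenell Prefecture + 0h30m = 21:45 UTC.
1 February 2025 is a Saturday, so the first Saturday is February 1.
1 September 2025 is a Monday, so the first Sunday is September 7 and the fourth is September 28.
At the standard offset (UTC−02:00), 21:45 UTC − 2h = 19:45 Umoth Coast standard time.
Daylight saving runs 1 February – 28 September; the standard-time date in Umoth Coast, 24 April 2025, is inside that window, so Umoth Coast is at UTC−01:00.
21:45 UTC − 1h = 20:45 Umoth Coast.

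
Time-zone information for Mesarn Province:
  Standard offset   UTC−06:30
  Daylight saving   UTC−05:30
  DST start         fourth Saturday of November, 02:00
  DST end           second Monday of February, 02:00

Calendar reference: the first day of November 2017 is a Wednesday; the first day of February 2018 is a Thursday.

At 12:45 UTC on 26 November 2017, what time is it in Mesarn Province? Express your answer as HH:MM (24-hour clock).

07:15

1 November 2017 is a Wednesday, so the first Saturday is November 4 and the fourth is November 25.
1 February 2018 is a Thursday, so the first Monday is February 5 and the second is February 12.
At the standard offset (UTC−06:30), 12:45 UTC − 6h30m = 06:15 Mesarn Province standard time.
Daylight saving runs 25 November 2017 – 12 February 2018; the standard-time date in Mesarn Province, 26 November 2017, is inside that window, so Mesarn Province is at UTC−05:30.
12:45 UTC − 5h30m = 07:15 local.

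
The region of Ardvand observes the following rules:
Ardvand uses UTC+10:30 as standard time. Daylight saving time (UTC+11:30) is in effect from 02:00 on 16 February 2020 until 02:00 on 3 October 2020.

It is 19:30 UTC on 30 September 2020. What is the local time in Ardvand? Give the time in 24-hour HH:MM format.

At the standard offset (UTC+10:30), 19:30 UTC + 10h30m = 06:00 Ardvand standard time (rolling into the next day, 1 October 2020).
The standard-time date in Ardvand, 1 October 2020, falls between 16 February and 3 October, so daylight saving is in effect and Ardvand is at UTC+11:30.
19:30 UTC + 11h30m = 07:00 local (rolling into the next day, 1 October 2020).

07:00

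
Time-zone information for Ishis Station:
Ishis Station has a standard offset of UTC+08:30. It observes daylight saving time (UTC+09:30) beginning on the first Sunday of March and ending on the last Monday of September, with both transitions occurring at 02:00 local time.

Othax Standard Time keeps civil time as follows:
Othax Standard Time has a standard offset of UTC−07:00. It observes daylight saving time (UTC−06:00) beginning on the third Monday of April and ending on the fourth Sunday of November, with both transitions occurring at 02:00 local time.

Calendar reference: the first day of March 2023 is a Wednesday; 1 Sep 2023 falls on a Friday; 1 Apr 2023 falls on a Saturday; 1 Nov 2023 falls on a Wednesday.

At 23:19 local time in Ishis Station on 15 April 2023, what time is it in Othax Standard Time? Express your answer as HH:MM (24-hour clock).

06:49

1 March 2023 is a Wednesday, so the first Sunday is March 5.
1 September 2023 is a Friday, so Mondays fall on 4, 11, 18, 25; the last is September 25.
15 April 2023 falls between 5 March and 25 September, so daylight saving is in effect and Ishis Station is at UTC+09:30.
23:19 Ishis Station − 9h30m = 13:49 UTC.
1 April 2023 is a Saturday, so the first Monday is April 3 and the third is April 17.
1 November 2023 is a Wednesday, so the first Sunday is November 5 and the fourth is November 26.
At the standard offset (UTC−07:00), 13:49 UTC − 7h = 06:49 Othax Standard Time standard time.
Daylight saving runs 17 April – 26 November; the standard-time date in Othax Standard Time, 15 April 2023, is outside that window, so Othax Standard Time is on standard time at UTC−07:00.
13:49 UTC − 7h = 06:49 Othax Standard Time.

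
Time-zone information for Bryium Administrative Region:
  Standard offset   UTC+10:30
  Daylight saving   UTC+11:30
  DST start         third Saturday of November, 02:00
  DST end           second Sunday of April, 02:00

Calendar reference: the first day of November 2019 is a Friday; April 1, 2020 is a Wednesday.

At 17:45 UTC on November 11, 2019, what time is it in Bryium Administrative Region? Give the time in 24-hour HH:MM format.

04:15

1 November 2019 is a Friday, so the first Saturday is November 2 and the third is November 16.
1 April 2020 is a Wednesday, so the first Sunday is April 5 and the second is April 12.
At the standard offset (UTC+10:30), 17:45 UTC + 10h30m = 04:15 Bryium Administrative Region standard time (rolling into the next day, 12 November 2019).
Daylight saving runs 16 November 2019 – 12 April 2020; the standard-time date in Bryium Administrative Region, November 12, 2019, is outside that window, so Bryium Administrative Region is on standard time at UTC+10:30.
17:45 UTC + 10h30m = 04:15 local (rolling into the next day, 12 November 2019).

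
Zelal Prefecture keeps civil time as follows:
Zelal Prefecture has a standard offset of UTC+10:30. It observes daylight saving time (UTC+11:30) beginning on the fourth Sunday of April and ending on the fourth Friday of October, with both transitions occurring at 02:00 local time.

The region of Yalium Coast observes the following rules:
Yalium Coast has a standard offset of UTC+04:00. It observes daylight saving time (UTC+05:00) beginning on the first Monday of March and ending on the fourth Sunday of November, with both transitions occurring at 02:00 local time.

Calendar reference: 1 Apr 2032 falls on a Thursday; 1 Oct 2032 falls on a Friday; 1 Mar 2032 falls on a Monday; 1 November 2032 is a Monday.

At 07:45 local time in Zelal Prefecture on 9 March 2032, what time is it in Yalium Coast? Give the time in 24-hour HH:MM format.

02:15

1 April 2032 is a Thursday, so the first Sunday is April 4 and the fourth is April 25.
1 October 2032 is a Friday, so the first Friday is October 1 and the fourth is October 22.
9 March 2032 does not fall between 25 April and 22 October, so daylight saving is not in effect and Zelal Prefecture is at UTC+10:30.
07:45 Zelal Prefecture − 10h30m = 21:15 UTC (rolling into the previous day, 8 March 2032).
1 March 2032 is a Monday, so the first Monday is March 1.
1 November 2032 is a Monday, so the first Sunday is November 7 and the fourth is November 28.
At the standard offset (UTC+04:00), 21:15 UTC + 4h = 01:15 Yalium Coast standard time (rolling into the next day, 9 March 2032).
The standard-time date in Yalium Coast, 9 March 2032, lies within the daylight-saving period (1 March – 28 November), so Yalium Coast is on daylight time, UTC+05:00.
21:15 UTC + 5h = 02:15 Yalium Coast (rolling into the next day, 9 March 2032).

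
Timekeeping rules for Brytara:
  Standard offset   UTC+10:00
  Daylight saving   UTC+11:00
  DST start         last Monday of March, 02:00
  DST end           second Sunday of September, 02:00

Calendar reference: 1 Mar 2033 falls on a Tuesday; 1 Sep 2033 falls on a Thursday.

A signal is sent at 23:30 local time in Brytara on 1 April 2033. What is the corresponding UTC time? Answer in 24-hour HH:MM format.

1 March 2033 is a Tuesday, so Mondays fall on 7, 14, 21, 28; the last is March 28.
1 September 2033 is a Thursday, so the first Sunday is September 4 and the second is September 11.
1 April 2033 lies within the daylight-saving period (28 March – 11 September), so Brytara is on daylight time, UTC+11:00.
23:30 local − 11h = 12:30 UTC.

12:30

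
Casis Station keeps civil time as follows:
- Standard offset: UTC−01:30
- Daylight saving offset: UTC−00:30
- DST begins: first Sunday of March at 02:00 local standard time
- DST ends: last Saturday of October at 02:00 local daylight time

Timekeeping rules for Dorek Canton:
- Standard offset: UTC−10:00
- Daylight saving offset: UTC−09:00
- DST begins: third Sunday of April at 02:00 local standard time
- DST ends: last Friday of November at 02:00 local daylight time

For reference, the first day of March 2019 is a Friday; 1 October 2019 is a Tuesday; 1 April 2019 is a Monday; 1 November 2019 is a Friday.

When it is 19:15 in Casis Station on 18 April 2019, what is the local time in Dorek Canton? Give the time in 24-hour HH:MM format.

09:45

1 March 2019 is a Friday, so the first Sunday is March 3.
1 October 2019 is a Tuesday, so Saturdays fall on 5, 12, 19, 26; the last is October 26.
18 April 2019 lies within the daylight-saving period (3 March – 26 October), so Casis Station is on daylight time, UTC−00:30.
19:15 Casis Station + 0h30m = 19:45 UTC.
1 April 2019 is a Monday, so the first Sunday is April 7 and the third is April 21.
1 November 2019 is a Friday, so Fridays fall on 1, 8, 15, 22, 29; the last is November 29.
At the standard offset (UTC−10:00), 19:45 UTC − 10h = 09:45 Dorek Canton standard time.
Daylight saving runs 21 April – 29 November; the standard-time date in Dorek Canton, 18 April 2019, is outside that window, so Dorek Canton is on standard time at UTC−10:00.
19:45 UTC − 10h = 09:45 Dorek Canton.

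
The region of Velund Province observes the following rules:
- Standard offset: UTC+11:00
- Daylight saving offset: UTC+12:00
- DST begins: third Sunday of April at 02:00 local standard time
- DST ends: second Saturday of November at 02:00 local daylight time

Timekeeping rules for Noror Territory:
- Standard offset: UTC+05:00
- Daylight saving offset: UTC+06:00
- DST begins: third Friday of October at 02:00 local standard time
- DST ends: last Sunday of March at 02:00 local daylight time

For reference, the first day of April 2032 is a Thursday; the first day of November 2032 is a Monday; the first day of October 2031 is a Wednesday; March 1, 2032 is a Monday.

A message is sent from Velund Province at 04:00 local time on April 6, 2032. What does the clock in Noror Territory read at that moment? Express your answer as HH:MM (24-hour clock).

22:00

1 April 2032 is a Thursday, so the first Sunday is April 4 and the third is April 18.
1 November 2032 is a Monday, so the first Saturday is November 6 and the second is November 13.
April 6, 2032 is outside the daylight-saving period (18 April – 13 November), so Velund Province is on standard time, UTC+11:00.
04:00 Velund Province − 11h = 17:00 UTC (rolling into the previous day, 5 April 2032).
1 October 2031 is a Wednesday, so the first Friday is October 3 and the third is October 17.
1 March 2032 is a Monday, so Sundays fall on 7, 14, 21, 28; the last is March 28.
At the standard offset (UTC+05:00), 17:00 UTC + 5h = 22:00 Noror Territory standard time.
Daylight saving runs 17 October 2031 – 28 March 2032; the standard-time date in Noror Territory, April 5, 2032, is outside that window, so Noror Territory is on standard time at UTC+05:00.
17:00 UTC + 5h = 22:00 Noror Territory.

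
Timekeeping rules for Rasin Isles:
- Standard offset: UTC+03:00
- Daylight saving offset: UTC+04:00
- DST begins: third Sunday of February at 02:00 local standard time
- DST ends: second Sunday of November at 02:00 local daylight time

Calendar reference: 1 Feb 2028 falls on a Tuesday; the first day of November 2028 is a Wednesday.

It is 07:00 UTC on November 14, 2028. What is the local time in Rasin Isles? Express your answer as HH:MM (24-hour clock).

1 February 2028 is a Tuesday, so the first Sunday is February 6 and the third is February 20.
1 November 2028 is a Wednesday, so the first Sunday is November 5 and the second is November 12.
At the standard offset (UTC+03:00), 07:00 UTC + 3h = 10:00 Rasin Isles standard time.
The standard-time date in Rasin Isles, November 14, 2028, does not fall between 20 February and 12 November, so daylight saving is not in effect and Rasin Isles is at UTC+03:00.
07:00 UTC + 3h = 10:00 local.

10:00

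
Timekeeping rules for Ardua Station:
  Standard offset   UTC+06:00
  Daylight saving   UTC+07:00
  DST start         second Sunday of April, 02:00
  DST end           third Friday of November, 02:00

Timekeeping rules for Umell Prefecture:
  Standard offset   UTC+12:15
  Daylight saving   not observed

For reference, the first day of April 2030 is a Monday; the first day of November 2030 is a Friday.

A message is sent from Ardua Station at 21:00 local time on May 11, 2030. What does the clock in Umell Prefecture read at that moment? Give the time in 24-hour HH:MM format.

02:15

1 April 2030 is a Monday, so the first Sunday is April 7 and the second is April 14.
1 November 2030 is a Friday, so the first Friday is November 1 and the third is November 15.
May 11, 2030 lies within the daylight-saving period (14 April – 15 November), so Ardua Station is on daylight time, UTC+07:00.
21:00 Ardua Station − 7h = 14:00 UTC.
Umell Prefecture has no daylight saving, so its offset is UTC+12:15 year-round.
14:00 UTC + 12h15m = 02:15 Umell Prefecture (rolling into the next day, 12 May 2030).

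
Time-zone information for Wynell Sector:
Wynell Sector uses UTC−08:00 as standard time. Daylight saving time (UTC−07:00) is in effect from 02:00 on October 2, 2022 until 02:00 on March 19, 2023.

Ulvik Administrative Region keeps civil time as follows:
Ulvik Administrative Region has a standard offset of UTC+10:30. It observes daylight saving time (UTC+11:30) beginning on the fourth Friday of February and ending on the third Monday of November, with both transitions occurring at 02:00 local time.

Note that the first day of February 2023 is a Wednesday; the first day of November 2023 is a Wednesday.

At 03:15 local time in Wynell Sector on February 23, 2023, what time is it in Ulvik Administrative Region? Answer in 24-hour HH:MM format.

20:45

February 23, 2023 lies within the daylight-saving period (2 October 2022 – 19 March 2023), so Wynell Sector is on daylight time, UTC−07:00.
03:15 Wynell Sector + 7h = 10:15 UTC.
1 February 2023 is a Wednesday, so the first Friday is February 3 and the fourth is February 24.
1 November 2023 is a Wednesday, so the first Monday is November 6 and the third is November 20.
At the standard offset (UTC+10:30), 10:15 UTC + 10h30m = 20:45 Ulvik Administrative Region standard time.
The standard-time date in Ulvik Administrative Region, February 23, 2023, is outside the daylight-saving period (24 February – 20 November), so Ulvik Administrative Region is on standard time, UTC+10:30.
10:15 UTC + 10h30m = 20:45 Ulvik Administrative Region.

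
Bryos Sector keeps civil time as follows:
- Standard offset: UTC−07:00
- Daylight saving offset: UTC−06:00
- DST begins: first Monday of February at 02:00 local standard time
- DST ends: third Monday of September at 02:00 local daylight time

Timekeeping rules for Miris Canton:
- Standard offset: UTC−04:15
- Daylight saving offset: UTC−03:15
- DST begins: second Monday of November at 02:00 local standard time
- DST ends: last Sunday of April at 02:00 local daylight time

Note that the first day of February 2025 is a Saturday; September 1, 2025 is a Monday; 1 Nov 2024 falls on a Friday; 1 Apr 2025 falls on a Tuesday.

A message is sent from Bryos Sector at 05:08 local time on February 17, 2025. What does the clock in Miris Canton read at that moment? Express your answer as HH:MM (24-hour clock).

07:53

1 February 2025 is a Saturday, so the first Monday is February 3.
1 September 2025 is a Monday, so the first Monday is September 1 and the third is September 15.
Daylight saving runs 3 February – 15 September; February 17, 2025 is inside that window, so Bryos Sector is at UTC−06:00.
05:08 Bryos Sector + 6h = 11:08 UTC.
1 November 2024 is a Friday, so the first Monday is November 4 and the second is November 11.
1 April 2025 is a Tuesday, so Sundays fall on 6, 13, 20, 27; the last is April 27.
At the standard offset (UTC−04:15), 11:08 UTC − 4h15m = 06:53 Miris Canton standard time.
Daylight saving runs 11 November 2024 – 27 April 2025; the standard-time date in Miris Canton, February 17, 2025, is inside that window, so Miris Canton is at UTC−03:15.
11:08 UTC − 3h15m = 07:53 Miris Canton.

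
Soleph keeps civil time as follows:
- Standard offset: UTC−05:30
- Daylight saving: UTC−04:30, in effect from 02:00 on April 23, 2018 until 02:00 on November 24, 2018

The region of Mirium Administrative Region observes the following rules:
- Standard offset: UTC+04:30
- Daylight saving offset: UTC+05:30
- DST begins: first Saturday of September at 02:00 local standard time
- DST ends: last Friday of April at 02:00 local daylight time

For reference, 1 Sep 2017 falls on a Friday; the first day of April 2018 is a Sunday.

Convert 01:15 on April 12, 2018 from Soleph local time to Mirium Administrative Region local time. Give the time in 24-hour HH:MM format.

12:15

April 12, 2018 does not fall between 23 April and 24 November, so daylight saving is not in effect and Soleph is at UTC−05:30.
01:15 Soleph + 5h30m = 06:45 UTC.
1 September 2017 is a Friday, so the first Saturday is September 2.
1 April 2018 is a Sunday, so Fridays fall on 6, 13, 20, 27; the last is April 27.
At the standard offset (UTC+04:30), 06:45 UTC + 4h30m = 11:15 Mirium Administrative Region standard time.
Daylight saving runs 2 September 2017 – 27 April 2018; the standard-time date in Mirium Administrative Region, April 12, 2018, is inside that window, so Mirium Administrative Region is at UTC+05:30.
06:45 UTC + 5h30m = 12:15 Mirium Administrative Region.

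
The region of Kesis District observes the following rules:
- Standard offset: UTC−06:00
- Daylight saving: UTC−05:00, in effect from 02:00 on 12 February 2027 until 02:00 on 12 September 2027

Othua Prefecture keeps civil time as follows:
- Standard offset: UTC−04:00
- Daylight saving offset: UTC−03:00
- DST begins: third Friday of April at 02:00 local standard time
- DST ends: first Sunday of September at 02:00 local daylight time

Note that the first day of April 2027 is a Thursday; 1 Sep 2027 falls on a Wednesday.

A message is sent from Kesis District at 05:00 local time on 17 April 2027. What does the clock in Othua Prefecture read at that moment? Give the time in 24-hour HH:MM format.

17 April 2027 lies within the daylight-saving period (12 February – 12 September), so Kesis District is on daylight time, UTC−05:00.
05:00 Kesis District + 5h = 10:00 UTC.
1 April 2027 is a Thursday, so the first Friday is April 2 and the third is April 16.
1 September 2027 is a Wednesday, so the first Sunday is September 5.
At the standard offset (UTC−04:00), 10:00 UTC − 4h = 06:00 Othua Prefecture standard time.
The standard-time date in Othua Prefecture, 17 April 2027, falls between 16 April and 5 September, so daylight saving is in effect and Othua Prefecture is at UTC−03:00.
10:00 UTC − 3h = 07:00 Othua Prefecture.

07:00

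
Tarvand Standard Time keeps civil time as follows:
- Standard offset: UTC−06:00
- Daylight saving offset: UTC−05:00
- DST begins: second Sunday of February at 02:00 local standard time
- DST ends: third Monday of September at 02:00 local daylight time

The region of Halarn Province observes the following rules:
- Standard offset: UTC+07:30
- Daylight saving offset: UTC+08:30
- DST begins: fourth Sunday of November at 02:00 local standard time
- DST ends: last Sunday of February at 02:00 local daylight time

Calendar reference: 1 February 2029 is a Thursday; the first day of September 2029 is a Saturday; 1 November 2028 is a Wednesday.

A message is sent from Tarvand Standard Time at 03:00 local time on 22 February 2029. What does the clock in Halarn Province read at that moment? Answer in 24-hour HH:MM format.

16:30

1 February 2029 is a Thursday, so the first Sunday is February 4 and the second is February 11.
1 September 2029 is a Saturday, so the first Monday is September 3 and the third is September 17.
22 February 2029 lies within the daylight-saving period (11 February – 17 September), so Tarvand Standard Time is on daylight time, UTC−05:00.
03:00 Tarvand Standard Time + 5h = 08:00 UTC.
1 November 2028 is a Wednesday, so the first Sunday is November 5 and the fourth is November 26.
1 February 2029 is a Thursday, so Sundays fall on 4, 11, 18, 25; the last is February 25.
At the standard offset (UTC+07:30), 08:00 UTC + 7h30m = 15:30 Halarn Province standard time.
The standard-time date in Halarn Province, 22 February 2029, falls between 26 November 2028 and 25 February 2029, so daylight saving is in effect and Halarn Province is at UTC+08:30.
08:00 UTC + 8h30m = 16:30 Halarn Province.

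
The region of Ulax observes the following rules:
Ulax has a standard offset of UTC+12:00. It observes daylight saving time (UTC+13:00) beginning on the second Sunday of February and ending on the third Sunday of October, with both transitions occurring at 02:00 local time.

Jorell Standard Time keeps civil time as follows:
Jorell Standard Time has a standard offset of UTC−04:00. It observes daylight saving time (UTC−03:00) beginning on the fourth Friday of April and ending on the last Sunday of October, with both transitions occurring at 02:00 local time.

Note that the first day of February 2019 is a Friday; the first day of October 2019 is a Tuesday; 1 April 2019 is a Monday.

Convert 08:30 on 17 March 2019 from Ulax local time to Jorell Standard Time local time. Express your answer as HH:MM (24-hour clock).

1 February 2019 is a Friday, so the first Sunday is February 3 and the second is February 10.
1 October 2019 is a Tuesday, so the first Sunday is October 6 and the third is October 20.
Daylight saving runs 10 February – 20 October; 17 March 2019 is inside that window, so Ulax is at UTC+13:00.
08:30 Ulax − 13h = 19:30 UTC (rolling into the previous day, 16 March 2019).
1 April 2019 is a Monday, so the first Friday is April 5 and the fourth is April 26.
1 October 2019 is a Tuesday, so Sundays fall on 6, 13, 20, 27; the last is October 27.
At the standard offset (UTC−04:00), 19:30 UTC − 4h = 15:30 Jorell Standard Time standard time.
The standard-time date in Jorell Standard Time, 16 March 2019, is outside the daylight-saving period (26 April – 27 October), so Jorell Standard Time is on standard time, UTC−04:00.
19:30 UTC − 4h = 15:30 Jorell Standard Time.

15:30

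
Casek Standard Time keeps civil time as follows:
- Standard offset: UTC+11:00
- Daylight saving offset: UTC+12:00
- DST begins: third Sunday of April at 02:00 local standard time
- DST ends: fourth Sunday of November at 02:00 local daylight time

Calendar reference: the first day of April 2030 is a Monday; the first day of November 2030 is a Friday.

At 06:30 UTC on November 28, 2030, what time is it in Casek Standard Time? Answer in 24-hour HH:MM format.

17:30

1 April 2030 is a Monday, so the first Sunday is April 7 and the third is April 21.
1 November 2030 is a Friday, so the first Sunday is November 3 and the fourth is November 24.
At the standard offset (UTC+11:00), 06:30 UTC + 11h = 17:30 Casek Standard Time standard time.
The standard-time date in Casek Standard Time, November 28, 2030, does not fall between 21 April and 24 November, so daylight saving is not in effect and Casek Standard Time is at UTC+11:00.
06:30 UTC + 11h = 17:30 local.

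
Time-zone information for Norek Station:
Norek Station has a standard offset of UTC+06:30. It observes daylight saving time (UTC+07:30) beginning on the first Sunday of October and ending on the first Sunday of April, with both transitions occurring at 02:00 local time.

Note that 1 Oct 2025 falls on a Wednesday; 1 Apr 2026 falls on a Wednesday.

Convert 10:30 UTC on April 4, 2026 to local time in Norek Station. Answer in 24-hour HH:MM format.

1 October 2025 is a Wednesday, so the first Sunday is October 5.
1 April 2026 is a Wednesday, so the first Sunday is April 5.
At the standard offset (UTC+06:30), 10:30 UTC + 6h30m = 17:00 Norek Station standard time.
Daylight saving runs 5 October 2025 – 5 April 2026; the standard-time date in Norek Station, April 4, 2026, is inside that window, so Norek Station is at UTC+07:30.
10:30 UTC + 7h30m = 18:00 local.

18:00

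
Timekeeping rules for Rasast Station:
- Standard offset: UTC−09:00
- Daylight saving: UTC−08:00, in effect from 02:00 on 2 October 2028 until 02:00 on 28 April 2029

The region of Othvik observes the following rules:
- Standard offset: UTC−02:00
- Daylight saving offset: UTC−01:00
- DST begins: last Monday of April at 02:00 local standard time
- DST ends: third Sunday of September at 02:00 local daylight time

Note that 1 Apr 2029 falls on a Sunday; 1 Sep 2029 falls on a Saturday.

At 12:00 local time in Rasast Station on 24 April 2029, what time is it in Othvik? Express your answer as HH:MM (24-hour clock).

18:00

24 April 2029 falls between 2 October 2028 and 28 April 2029, so daylight saving is in effect and Rasast Station is at UTC−08:00.
12:00 Rasast Station + 8h = 20:00 UTC.
1 April 2029 is a Sunday, so Mondays fall on 2, 9, 16, 23, 30; the last is April 30.
1 September 2029 is a Saturday, so the first Sunday is September 2 and the third is September 16.
At the standard offset (UTC−02:00), 20:00 UTC − 2h = 18:00 Othvik standard time.
The standard-time date in Othvik, 24 April 2029, is outside the daylight-saving period (30 April – 16 September), so Othvik is on standard time, UTC−02:00.
20:00 UTC − 2h = 18:00 Othvik.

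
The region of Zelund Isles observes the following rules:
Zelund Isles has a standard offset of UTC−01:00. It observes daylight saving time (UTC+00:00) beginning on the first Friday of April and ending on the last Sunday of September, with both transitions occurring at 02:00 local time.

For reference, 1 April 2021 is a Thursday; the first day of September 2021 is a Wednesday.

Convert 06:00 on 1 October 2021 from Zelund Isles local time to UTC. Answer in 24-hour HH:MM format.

07:00

1 April 2021 is a Thursday, so the first Friday is April 2.
1 September 2021 is a Wednesday, so Sundays fall on 5, 12, 19, 26; the last is September 26.
1 October 2021 is outside the daylight-saving period (2 April – 26 September), so Zelund Isles is on standard time, UTC−01:00.
06:00 local + 1h = 07:00 UTC.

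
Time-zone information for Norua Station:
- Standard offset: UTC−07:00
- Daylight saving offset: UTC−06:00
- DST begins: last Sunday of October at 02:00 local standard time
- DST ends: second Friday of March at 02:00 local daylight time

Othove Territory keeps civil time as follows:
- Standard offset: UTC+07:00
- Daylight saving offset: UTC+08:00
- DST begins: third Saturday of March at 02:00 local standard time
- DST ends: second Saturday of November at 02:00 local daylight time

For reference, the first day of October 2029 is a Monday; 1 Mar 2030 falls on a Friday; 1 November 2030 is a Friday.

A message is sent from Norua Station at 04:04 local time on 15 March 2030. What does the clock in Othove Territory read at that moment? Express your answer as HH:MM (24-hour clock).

1 October 2029 is a Monday, so Sundays fall on 7, 14, 21, 28; the last is October 28.
1 March 2030 is a Friday, so the first Friday is March 1 and the second is March 8.
Daylight saving runs 28 October 2029 – 8 March 2030; 15 March 2030 is outside that window, so Norua Station is on standard time at UTC−07:00.
04:04 Norua Station + 7h = 11:04 UTC.
1 March 2030 is a Friday, so the first Saturday is March 2 and the third is March 16.
1 November 2030 is a Friday, so the first Saturday is November 2 and the second is November 9.
At the standard offset (UTC+07:00), 11:04 UTC + 7h = 18:04 Othove Territory standard time.
The standard-time date in Othove Territory, 15 March 2030, is outside the daylight-saving period (16 March – 9 November), so Othove Territory is on standard time, UTC+07:00.
11:04 UTC + 7h = 18:04 Othove Territory.

18:04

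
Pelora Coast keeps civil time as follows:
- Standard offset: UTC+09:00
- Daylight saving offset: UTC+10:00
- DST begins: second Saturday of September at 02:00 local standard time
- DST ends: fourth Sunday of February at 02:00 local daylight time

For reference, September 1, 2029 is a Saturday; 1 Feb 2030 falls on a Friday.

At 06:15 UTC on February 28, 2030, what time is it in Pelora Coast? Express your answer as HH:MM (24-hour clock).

1 September 2029 is a Saturday, so the first Saturday is September 1 and the second is September 8.
1 February 2030 is a Friday, so the first Sunday is February 3 and the fourth is February 24.
At the standard offset (UTC+09:00), 06:15 UTC + 9h = 15:15 Pelora Coast standard time.
Daylight saving runs 8 September 2029 – 24 February 2030; the standard-time date in Pelora Coast, February 28, 2030, is outside that window, so Pelora Coast is on standard time at UTC+09:00.
06:15 UTC + 9h = 15:15 local.

15:15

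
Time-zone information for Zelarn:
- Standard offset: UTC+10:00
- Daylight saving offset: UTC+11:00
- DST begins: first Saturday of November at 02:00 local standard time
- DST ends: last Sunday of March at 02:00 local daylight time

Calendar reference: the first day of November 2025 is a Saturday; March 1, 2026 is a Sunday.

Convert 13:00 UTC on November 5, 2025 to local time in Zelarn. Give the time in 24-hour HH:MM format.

1 November 2025 is a Saturday, so the first Saturday is November 1.
1 March 2026 is a Sunday, so Sundays fall on 1, 8, 15, 22, 29; the last is March 29.
At the standard offset (UTC+10:00), 13:00 UTC + 10h = 23:00 Zelarn standard time.
Daylight saving runs 1 November 2025 – 29 March 2026; the standard-time date in Zelarn, November 5, 2025, is inside that window, so Zelarn is at UTC+11:00.
13:00 UTC + 11h = 00:00 local (rolling into the next day, 6 November 2025).

00:00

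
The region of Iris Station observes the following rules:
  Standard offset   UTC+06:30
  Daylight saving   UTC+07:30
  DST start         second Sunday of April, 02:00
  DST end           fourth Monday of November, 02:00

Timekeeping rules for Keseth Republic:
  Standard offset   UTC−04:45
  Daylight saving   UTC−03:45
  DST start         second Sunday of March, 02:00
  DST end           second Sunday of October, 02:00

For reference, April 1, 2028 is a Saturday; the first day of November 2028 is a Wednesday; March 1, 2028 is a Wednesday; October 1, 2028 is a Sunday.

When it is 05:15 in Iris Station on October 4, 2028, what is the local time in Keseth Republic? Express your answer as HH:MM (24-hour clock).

1 April 2028 is a Saturday, so the first Sunday is April 2 and the second is April 9.
1 November 2028 is a Wednesday, so the first Monday is November 6 and the fourth is November 27.
Daylight saving runs 9 April – 27 November; October 4, 2028 is inside that window, so Iris Station is at UTC+07:30.
05:15 Iris Station − 7h30m = 21:45 UTC (rolling into the previous day, 3 October 2028).
1 March 2028 is a Wednesday, so the first Sunday is March 5 and the second is March 12.
1 October 2028 is a Sunday, so the first Sunday is October 1 and the second is October 8.
At the standard offset (UTC−04:45), 21:45 UTC − 4h45m = 17:00 Keseth Republic standard time.
The standard-time date in Keseth Republic, October 3, 2028, falls between 12 March and 8 October, so daylight saving is in effect and Keseth Republic is at UTC−03:45.
21:45 UTC − 3h45m = 18:00 Keseth Republic.

18:00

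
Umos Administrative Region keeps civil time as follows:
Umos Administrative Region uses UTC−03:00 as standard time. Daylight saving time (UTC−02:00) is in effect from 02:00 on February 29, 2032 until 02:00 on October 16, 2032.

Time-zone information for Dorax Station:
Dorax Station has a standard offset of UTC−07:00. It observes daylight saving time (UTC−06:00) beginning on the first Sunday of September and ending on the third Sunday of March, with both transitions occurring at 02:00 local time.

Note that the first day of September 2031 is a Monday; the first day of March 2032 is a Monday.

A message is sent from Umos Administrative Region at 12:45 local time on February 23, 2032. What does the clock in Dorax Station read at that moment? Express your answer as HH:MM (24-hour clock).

February 23, 2032 is outside the daylight-saving period (29 February – 16 October), so Umos Administrative Region is on standard time, UTC−03:00.
12:45 Umos Administrative Region + 3h = 15:45 UTC.
1 September 2031 is a Monday, so the first Sunday is September 7.
1 March 2032 is a Monday, so the first Sunday is March 7 and the third is March 21.
At the standard offset (UTC−07:00), 15:45 UTC − 7h = 08:45 Dorax Station standard time.
The standard-time date in Dorax Station, February 23, 2032, falls between 7 September 2031 and 21 March 2032, so daylight saving is in effect and Dorax Station is at UTC−06:00.
15:45 UTC − 6h = 09:45 Dorax Station.

09:45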